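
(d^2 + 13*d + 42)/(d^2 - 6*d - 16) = (d^2 + 13*d + 42)/(d^2 - 6*d - 16)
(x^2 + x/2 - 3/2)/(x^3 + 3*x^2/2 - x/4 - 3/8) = 4*(x - 1)/(4*x^2 - 1)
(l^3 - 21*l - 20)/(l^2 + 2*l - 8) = (l^2 - 4*l - 5)/(l - 2)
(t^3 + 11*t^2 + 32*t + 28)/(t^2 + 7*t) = t + 4 + 4/t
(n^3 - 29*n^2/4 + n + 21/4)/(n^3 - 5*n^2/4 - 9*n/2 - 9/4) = (n^2 - 8*n + 7)/(n^2 - 2*n - 3)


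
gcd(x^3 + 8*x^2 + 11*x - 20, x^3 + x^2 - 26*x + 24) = x - 1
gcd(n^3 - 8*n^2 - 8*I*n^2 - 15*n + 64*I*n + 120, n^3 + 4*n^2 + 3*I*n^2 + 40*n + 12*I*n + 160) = n - 5*I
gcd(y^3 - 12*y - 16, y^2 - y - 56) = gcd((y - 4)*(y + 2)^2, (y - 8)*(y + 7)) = 1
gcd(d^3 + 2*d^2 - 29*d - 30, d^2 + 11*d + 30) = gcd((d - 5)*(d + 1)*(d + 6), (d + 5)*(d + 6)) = d + 6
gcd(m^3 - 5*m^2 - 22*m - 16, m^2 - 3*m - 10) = m + 2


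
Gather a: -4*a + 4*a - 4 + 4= 0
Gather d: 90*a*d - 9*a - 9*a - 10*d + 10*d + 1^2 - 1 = 90*a*d - 18*a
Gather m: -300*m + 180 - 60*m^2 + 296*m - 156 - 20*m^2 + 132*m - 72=-80*m^2 + 128*m - 48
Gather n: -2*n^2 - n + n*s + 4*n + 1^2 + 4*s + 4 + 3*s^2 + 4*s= -2*n^2 + n*(s + 3) + 3*s^2 + 8*s + 5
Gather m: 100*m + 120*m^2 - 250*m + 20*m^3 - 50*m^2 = 20*m^3 + 70*m^2 - 150*m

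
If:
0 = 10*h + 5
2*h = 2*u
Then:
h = -1/2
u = -1/2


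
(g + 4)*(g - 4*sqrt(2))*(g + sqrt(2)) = g^3 - 3*sqrt(2)*g^2 + 4*g^2 - 12*sqrt(2)*g - 8*g - 32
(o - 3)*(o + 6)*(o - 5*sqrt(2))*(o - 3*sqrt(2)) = o^4 - 8*sqrt(2)*o^3 + 3*o^3 - 24*sqrt(2)*o^2 + 12*o^2 + 90*o + 144*sqrt(2)*o - 540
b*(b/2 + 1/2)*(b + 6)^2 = b^4/2 + 13*b^3/2 + 24*b^2 + 18*b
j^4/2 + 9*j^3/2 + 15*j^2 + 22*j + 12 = (j/2 + 1)*(j + 2)^2*(j + 3)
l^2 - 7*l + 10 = (l - 5)*(l - 2)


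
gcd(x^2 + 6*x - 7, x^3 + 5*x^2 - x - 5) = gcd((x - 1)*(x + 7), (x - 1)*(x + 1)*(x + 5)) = x - 1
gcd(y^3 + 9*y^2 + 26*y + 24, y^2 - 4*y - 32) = y + 4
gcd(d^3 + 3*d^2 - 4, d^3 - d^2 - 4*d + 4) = d^2 + d - 2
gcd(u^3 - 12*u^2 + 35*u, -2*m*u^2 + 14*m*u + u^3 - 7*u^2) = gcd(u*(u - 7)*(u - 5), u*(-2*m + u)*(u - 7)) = u^2 - 7*u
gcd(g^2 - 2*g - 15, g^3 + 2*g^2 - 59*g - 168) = g + 3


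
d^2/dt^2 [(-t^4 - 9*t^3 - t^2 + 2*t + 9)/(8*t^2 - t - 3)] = 2*(-64*t^6 + 24*t^5 + 69*t^4 - 129*t^3 + 1521*t^2 - 315*t + 210)/(512*t^6 - 192*t^5 - 552*t^4 + 143*t^3 + 207*t^2 - 27*t - 27)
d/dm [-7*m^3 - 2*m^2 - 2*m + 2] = -21*m^2 - 4*m - 2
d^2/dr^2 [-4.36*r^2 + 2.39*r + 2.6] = -8.72000000000000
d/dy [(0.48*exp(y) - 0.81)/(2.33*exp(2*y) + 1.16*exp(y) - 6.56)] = (-1.1184*exp(2*y) + 3.7746*exp(y) - 2.2092)*exp(y)/(5.4289*exp(4*y) + 5.4056*exp(3*y) - 29.224*exp(2*y) - 15.2192*exp(y) + 43.0336)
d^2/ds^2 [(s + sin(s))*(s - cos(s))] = sqrt(2)*s*cos(s + pi/4) + 2*sin(2*s) + 2*sqrt(2)*sin(s + pi/4) + 2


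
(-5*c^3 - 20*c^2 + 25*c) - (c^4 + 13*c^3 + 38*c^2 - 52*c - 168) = -c^4 - 18*c^3 - 58*c^2 + 77*c + 168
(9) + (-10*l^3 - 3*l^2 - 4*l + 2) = -10*l^3 - 3*l^2 - 4*l + 11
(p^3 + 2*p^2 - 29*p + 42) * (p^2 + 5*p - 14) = p^5 + 7*p^4 - 33*p^3 - 131*p^2 + 616*p - 588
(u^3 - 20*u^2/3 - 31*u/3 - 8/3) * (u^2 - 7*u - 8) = u^5 - 41*u^4/3 + 85*u^3/3 + 123*u^2 + 304*u/3 + 64/3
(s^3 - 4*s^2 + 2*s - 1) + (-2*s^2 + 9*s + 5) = s^3 - 6*s^2 + 11*s + 4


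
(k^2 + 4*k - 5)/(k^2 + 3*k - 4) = (k + 5)/(k + 4)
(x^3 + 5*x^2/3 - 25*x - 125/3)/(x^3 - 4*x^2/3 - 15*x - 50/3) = (x + 5)/(x + 2)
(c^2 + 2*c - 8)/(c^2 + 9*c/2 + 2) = 2*(c - 2)/(2*c + 1)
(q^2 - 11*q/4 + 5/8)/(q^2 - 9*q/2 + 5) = (q - 1/4)/(q - 2)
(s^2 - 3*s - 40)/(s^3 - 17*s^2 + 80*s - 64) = (s + 5)/(s^2 - 9*s + 8)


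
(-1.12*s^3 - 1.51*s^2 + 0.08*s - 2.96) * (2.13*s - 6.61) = -2.3856*s^4 + 4.1869*s^3 + 10.1515*s^2 - 6.8336*s + 19.5656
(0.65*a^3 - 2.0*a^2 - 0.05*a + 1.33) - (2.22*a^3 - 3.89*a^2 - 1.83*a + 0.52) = -1.57*a^3 + 1.89*a^2 + 1.78*a + 0.81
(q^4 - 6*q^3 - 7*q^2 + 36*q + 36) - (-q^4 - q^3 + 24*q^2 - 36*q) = 2*q^4 - 5*q^3 - 31*q^2 + 72*q + 36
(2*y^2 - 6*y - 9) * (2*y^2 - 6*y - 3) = 4*y^4 - 24*y^3 + 12*y^2 + 72*y + 27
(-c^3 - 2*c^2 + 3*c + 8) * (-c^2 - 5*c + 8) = c^5 + 7*c^4 - c^3 - 39*c^2 - 16*c + 64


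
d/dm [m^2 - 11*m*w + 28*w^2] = 2*m - 11*w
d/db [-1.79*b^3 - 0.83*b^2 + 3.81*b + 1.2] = -5.37*b^2 - 1.66*b + 3.81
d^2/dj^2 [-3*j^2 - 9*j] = -6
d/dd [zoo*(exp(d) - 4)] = zoo*exp(d)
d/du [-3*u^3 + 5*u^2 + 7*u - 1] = -9*u^2 + 10*u + 7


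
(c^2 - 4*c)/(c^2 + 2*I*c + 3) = c*(c - 4)/(c^2 + 2*I*c + 3)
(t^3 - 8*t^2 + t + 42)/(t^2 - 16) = (t^3 - 8*t^2 + t + 42)/(t^2 - 16)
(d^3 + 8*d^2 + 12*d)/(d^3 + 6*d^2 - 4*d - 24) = d/(d - 2)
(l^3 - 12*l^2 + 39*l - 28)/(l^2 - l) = l - 11 + 28/l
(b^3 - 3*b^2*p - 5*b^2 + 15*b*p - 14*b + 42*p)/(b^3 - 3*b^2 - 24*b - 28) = (b - 3*p)/(b + 2)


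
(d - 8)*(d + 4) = d^2 - 4*d - 32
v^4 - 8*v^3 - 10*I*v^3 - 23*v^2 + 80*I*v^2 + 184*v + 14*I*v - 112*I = (v - 8)*(v - 7*I)*(v - 2*I)*(v - I)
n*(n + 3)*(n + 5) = n^3 + 8*n^2 + 15*n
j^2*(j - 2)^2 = j^4 - 4*j^3 + 4*j^2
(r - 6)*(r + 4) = r^2 - 2*r - 24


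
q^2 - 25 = (q - 5)*(q + 5)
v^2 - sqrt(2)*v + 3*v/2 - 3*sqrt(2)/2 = (v + 3/2)*(v - sqrt(2))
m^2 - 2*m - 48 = (m - 8)*(m + 6)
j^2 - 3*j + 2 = (j - 2)*(j - 1)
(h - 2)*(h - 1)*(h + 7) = h^3 + 4*h^2 - 19*h + 14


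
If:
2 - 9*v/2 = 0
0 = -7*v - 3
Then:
No Solution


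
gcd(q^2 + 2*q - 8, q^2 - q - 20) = q + 4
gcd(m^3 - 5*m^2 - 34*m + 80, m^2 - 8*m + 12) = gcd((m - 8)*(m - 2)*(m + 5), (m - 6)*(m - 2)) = m - 2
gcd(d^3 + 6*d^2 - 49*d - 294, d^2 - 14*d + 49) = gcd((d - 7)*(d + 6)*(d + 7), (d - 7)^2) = d - 7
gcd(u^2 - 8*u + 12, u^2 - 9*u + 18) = u - 6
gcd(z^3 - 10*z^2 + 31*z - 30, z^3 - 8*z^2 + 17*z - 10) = z^2 - 7*z + 10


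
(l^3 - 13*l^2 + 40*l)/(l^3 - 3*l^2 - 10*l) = (l - 8)/(l + 2)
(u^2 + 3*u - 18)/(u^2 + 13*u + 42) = (u - 3)/(u + 7)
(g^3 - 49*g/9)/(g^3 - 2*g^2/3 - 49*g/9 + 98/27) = 3*g/(3*g - 2)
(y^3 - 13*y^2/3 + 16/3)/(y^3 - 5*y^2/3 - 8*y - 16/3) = (3*y - 4)/(3*y + 4)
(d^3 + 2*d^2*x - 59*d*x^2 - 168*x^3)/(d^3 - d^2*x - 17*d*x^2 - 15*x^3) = (-d^2 + d*x + 56*x^2)/(-d^2 + 4*d*x + 5*x^2)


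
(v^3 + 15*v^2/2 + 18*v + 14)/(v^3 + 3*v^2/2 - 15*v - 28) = (v + 2)/(v - 4)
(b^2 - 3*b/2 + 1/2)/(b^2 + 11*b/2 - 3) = (b - 1)/(b + 6)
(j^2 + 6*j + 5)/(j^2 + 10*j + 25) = (j + 1)/(j + 5)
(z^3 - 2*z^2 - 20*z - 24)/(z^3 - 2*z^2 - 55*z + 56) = (z^3 - 2*z^2 - 20*z - 24)/(z^3 - 2*z^2 - 55*z + 56)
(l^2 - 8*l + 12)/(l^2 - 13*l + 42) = (l - 2)/(l - 7)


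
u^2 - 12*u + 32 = (u - 8)*(u - 4)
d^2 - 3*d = d*(d - 3)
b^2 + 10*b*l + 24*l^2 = (b + 4*l)*(b + 6*l)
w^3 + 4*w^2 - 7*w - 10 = (w - 2)*(w + 1)*(w + 5)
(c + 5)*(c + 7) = c^2 + 12*c + 35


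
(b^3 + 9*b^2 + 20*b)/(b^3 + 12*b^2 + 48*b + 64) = b*(b + 5)/(b^2 + 8*b + 16)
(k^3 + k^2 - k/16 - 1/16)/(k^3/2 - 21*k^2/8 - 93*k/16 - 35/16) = (-16*k^3 - 16*k^2 + k + 1)/(-8*k^3 + 42*k^2 + 93*k + 35)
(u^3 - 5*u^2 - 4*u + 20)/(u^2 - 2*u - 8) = (u^2 - 7*u + 10)/(u - 4)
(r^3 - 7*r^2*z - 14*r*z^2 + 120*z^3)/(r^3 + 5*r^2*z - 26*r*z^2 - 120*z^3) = (r - 6*z)/(r + 6*z)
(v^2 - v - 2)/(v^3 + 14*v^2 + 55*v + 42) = (v - 2)/(v^2 + 13*v + 42)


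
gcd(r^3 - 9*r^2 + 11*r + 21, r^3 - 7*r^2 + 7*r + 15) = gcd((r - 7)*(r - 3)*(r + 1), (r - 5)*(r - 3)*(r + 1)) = r^2 - 2*r - 3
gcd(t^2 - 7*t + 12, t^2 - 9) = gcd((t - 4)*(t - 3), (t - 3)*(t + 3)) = t - 3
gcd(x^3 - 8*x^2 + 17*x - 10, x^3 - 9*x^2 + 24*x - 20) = x^2 - 7*x + 10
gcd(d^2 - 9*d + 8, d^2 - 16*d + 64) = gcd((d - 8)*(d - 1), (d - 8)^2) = d - 8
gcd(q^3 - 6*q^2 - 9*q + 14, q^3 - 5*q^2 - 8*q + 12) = q^2 + q - 2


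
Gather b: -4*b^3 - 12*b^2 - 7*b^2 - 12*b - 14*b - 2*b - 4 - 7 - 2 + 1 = -4*b^3 - 19*b^2 - 28*b - 12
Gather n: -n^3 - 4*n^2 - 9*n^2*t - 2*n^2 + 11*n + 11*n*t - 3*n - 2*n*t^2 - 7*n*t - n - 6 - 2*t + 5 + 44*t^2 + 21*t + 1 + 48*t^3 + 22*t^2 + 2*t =-n^3 + n^2*(-9*t - 6) + n*(-2*t^2 + 4*t + 7) + 48*t^3 + 66*t^2 + 21*t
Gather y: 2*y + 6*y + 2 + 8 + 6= 8*y + 16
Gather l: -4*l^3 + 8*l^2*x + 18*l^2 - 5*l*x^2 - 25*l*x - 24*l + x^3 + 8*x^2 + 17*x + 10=-4*l^3 + l^2*(8*x + 18) + l*(-5*x^2 - 25*x - 24) + x^3 + 8*x^2 + 17*x + 10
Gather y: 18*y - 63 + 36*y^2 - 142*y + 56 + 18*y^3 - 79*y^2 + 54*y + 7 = 18*y^3 - 43*y^2 - 70*y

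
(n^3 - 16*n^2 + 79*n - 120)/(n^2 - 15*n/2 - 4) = 2*(n^2 - 8*n + 15)/(2*n + 1)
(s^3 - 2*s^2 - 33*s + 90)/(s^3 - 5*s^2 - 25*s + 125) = (s^2 + 3*s - 18)/(s^2 - 25)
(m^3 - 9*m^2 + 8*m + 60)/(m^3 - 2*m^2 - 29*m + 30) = (m^2 - 3*m - 10)/(m^2 + 4*m - 5)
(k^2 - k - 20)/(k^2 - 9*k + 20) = (k + 4)/(k - 4)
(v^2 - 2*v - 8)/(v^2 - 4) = (v - 4)/(v - 2)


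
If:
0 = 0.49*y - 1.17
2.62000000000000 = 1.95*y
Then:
No Solution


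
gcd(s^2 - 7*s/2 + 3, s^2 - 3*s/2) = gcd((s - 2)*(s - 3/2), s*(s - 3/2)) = s - 3/2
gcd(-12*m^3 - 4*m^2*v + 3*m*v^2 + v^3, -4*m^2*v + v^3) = -4*m^2 + v^2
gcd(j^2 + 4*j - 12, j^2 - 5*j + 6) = j - 2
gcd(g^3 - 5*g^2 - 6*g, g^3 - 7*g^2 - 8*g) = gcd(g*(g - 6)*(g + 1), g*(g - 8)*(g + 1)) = g^2 + g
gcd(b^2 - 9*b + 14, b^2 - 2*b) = b - 2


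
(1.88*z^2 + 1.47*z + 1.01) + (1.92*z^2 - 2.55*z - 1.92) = 3.8*z^2 - 1.08*z - 0.91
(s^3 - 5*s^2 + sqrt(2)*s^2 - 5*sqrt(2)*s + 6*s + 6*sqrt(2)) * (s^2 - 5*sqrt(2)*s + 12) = s^5 - 4*sqrt(2)*s^4 - 5*s^4 + 8*s^3 + 20*sqrt(2)*s^3 - 12*sqrt(2)*s^2 - 10*s^2 - 60*sqrt(2)*s + 12*s + 72*sqrt(2)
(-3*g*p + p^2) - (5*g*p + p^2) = -8*g*p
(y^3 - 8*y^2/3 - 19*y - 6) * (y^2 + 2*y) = y^5 - 2*y^4/3 - 73*y^3/3 - 44*y^2 - 12*y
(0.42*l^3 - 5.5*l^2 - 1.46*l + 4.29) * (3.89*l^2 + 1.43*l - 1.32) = 1.6338*l^5 - 20.7944*l^4 - 14.0988*l^3 + 21.8603*l^2 + 8.0619*l - 5.6628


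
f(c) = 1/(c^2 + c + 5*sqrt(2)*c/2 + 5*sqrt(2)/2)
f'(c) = (-2*c - 5*sqrt(2)/2 - 1)/(c^2 + c + 5*sqrt(2)*c/2 + 5*sqrt(2)/2)^2 = 2*(-4*c - 5*sqrt(2) - 2)/(2*c^2 + 2*c + 5*sqrt(2)*c + 5*sqrt(2))^2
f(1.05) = 0.11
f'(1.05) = -0.08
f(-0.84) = 2.32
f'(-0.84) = -15.35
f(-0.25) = 0.41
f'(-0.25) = -0.66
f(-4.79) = 0.21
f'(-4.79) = 0.22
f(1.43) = 0.08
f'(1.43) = -0.05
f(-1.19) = -2.24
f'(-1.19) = -10.85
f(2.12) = 0.06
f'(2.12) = -0.03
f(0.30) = 0.20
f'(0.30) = -0.21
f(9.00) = 0.01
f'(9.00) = 0.00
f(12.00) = 0.00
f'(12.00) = 0.00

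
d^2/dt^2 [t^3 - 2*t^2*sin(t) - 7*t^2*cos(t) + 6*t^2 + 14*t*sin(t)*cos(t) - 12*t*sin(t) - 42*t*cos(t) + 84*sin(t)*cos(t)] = 2*t^2*sin(t) + 7*t^2*cos(t) + 40*t*sin(t) - 28*t*sin(2*t) + 34*t*cos(t) + 6*t + 80*sin(t) - 168*sin(2*t) - 38*cos(t) + 28*cos(2*t) + 12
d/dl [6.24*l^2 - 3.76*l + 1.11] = 12.48*l - 3.76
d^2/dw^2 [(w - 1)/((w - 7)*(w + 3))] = 2*(w^3 - 3*w^2 + 75*w - 121)/(w^6 - 12*w^5 - 15*w^4 + 440*w^3 + 315*w^2 - 5292*w - 9261)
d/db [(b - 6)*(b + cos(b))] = b + (6 - b)*(sin(b) - 1) + cos(b)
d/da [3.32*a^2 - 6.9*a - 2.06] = 6.64*a - 6.9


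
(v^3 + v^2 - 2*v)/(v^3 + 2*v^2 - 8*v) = (v^2 + v - 2)/(v^2 + 2*v - 8)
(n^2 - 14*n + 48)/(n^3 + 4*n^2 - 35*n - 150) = (n - 8)/(n^2 + 10*n + 25)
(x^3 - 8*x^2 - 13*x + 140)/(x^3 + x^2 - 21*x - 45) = (x^2 - 3*x - 28)/(x^2 + 6*x + 9)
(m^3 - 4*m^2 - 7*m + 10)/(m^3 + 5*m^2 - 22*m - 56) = (m^2 - 6*m + 5)/(m^2 + 3*m - 28)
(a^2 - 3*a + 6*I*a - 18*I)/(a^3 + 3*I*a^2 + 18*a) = (a - 3)/(a*(a - 3*I))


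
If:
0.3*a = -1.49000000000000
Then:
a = -4.97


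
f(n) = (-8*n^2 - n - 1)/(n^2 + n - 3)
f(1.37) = -70.41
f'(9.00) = -0.01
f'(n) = (-16*n - 1)/(n^2 + n - 3) + (-2*n - 1)*(-8*n^2 - n - 1)/(n^2 + n - 3)^2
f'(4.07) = 0.29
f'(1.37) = 973.79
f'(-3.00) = -23.22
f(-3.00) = -23.33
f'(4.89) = 0.12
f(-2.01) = 32.28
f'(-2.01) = -132.65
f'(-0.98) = -5.67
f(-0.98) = 2.55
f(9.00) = -7.56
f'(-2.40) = -1206.17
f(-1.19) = 4.02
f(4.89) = -7.64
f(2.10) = -10.93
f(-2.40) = -124.11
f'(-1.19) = -8.50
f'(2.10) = 6.34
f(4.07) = -7.80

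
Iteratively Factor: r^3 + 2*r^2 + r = (r)*(r^2 + 2*r + 1) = r*(r + 1)*(r + 1)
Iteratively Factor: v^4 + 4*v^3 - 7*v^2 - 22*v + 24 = (v + 3)*(v^3 + v^2 - 10*v + 8) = (v - 2)*(v + 3)*(v^2 + 3*v - 4) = (v - 2)*(v - 1)*(v + 3)*(v + 4)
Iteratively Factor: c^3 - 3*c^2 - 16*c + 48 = (c + 4)*(c^2 - 7*c + 12) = (c - 3)*(c + 4)*(c - 4)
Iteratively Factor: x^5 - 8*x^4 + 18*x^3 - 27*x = (x - 3)*(x^4 - 5*x^3 + 3*x^2 + 9*x) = (x - 3)*(x + 1)*(x^3 - 6*x^2 + 9*x) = x*(x - 3)*(x + 1)*(x^2 - 6*x + 9) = x*(x - 3)^2*(x + 1)*(x - 3)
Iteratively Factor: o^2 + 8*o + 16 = (o + 4)*(o + 4)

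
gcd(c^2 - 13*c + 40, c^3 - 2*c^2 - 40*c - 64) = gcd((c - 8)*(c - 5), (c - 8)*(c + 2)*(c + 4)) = c - 8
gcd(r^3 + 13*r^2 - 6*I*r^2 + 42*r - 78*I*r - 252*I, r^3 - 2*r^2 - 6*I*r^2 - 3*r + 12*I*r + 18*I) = r - 6*I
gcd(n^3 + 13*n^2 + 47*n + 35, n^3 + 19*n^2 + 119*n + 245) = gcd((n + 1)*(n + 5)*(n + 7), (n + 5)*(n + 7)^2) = n^2 + 12*n + 35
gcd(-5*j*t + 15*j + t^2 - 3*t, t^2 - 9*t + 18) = t - 3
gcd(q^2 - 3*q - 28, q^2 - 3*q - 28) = q^2 - 3*q - 28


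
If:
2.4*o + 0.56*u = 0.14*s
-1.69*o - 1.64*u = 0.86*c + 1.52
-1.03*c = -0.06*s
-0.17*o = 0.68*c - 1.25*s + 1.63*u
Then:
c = -0.08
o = 0.16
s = -1.40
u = -1.05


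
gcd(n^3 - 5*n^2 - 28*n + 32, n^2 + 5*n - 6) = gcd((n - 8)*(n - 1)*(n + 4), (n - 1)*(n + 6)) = n - 1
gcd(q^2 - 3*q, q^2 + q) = q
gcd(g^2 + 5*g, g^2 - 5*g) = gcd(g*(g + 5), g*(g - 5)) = g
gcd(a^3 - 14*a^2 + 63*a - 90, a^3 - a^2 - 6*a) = a - 3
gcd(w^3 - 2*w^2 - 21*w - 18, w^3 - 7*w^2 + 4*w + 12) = w^2 - 5*w - 6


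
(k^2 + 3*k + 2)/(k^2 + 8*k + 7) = (k + 2)/(k + 7)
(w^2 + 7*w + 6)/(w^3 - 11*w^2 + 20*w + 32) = (w + 6)/(w^2 - 12*w + 32)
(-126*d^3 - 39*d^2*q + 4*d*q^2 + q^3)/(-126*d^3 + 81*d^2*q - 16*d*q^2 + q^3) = (21*d^2 + 10*d*q + q^2)/(21*d^2 - 10*d*q + q^2)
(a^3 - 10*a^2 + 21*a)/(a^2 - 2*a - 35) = a*(a - 3)/(a + 5)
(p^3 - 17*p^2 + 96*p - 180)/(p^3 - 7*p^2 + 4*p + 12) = (p^2 - 11*p + 30)/(p^2 - p - 2)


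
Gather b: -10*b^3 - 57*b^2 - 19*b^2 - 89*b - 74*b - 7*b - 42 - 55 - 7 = -10*b^3 - 76*b^2 - 170*b - 104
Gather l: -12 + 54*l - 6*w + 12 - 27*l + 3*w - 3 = 27*l - 3*w - 3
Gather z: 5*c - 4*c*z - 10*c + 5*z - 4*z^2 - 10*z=-5*c - 4*z^2 + z*(-4*c - 5)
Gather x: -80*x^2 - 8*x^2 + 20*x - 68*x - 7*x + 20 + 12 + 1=-88*x^2 - 55*x + 33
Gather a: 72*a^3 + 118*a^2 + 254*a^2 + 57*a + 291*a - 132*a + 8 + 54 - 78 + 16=72*a^3 + 372*a^2 + 216*a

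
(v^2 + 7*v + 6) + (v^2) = 2*v^2 + 7*v + 6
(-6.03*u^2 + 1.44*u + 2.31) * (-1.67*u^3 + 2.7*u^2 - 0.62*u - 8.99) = 10.0701*u^5 - 18.6858*u^4 + 3.7689*u^3 + 59.5539*u^2 - 14.3778*u - 20.7669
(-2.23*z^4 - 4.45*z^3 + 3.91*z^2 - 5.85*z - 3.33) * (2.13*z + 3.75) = -4.7499*z^5 - 17.841*z^4 - 8.3592*z^3 + 2.202*z^2 - 29.0304*z - 12.4875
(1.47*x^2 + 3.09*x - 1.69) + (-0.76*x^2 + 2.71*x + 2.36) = 0.71*x^2 + 5.8*x + 0.67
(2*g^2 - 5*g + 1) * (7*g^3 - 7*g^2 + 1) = 14*g^5 - 49*g^4 + 42*g^3 - 5*g^2 - 5*g + 1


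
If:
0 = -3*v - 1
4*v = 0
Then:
No Solution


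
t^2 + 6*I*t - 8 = (t + 2*I)*(t + 4*I)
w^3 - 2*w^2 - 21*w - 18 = (w - 6)*(w + 1)*(w + 3)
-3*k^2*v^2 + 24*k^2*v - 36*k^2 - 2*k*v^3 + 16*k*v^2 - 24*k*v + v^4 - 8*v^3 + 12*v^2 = (-3*k + v)*(k + v)*(v - 6)*(v - 2)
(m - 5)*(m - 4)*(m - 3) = m^3 - 12*m^2 + 47*m - 60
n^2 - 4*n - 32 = (n - 8)*(n + 4)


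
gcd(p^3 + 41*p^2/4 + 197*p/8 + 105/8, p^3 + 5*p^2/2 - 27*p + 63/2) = p + 7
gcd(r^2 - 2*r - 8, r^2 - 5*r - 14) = r + 2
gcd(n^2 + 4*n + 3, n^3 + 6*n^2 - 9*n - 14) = n + 1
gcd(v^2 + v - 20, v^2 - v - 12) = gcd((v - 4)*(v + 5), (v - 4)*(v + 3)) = v - 4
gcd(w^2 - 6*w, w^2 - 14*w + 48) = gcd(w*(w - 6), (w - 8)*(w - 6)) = w - 6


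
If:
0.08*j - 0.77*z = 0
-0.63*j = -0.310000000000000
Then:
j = 0.49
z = 0.05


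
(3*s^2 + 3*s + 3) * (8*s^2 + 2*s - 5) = 24*s^4 + 30*s^3 + 15*s^2 - 9*s - 15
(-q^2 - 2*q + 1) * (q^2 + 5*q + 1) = -q^4 - 7*q^3 - 10*q^2 + 3*q + 1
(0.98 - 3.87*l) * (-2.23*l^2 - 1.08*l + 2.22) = 8.6301*l^3 + 1.9942*l^2 - 9.6498*l + 2.1756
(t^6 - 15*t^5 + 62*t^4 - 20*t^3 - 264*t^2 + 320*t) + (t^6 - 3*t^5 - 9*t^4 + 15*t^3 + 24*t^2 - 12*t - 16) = 2*t^6 - 18*t^5 + 53*t^4 - 5*t^3 - 240*t^2 + 308*t - 16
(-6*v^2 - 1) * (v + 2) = -6*v^3 - 12*v^2 - v - 2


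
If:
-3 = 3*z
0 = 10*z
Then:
No Solution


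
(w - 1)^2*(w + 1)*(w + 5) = w^4 + 4*w^3 - 6*w^2 - 4*w + 5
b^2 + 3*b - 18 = (b - 3)*(b + 6)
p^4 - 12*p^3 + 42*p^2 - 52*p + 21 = (p - 7)*(p - 3)*(p - 1)^2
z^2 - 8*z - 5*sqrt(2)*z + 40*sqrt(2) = (z - 8)*(z - 5*sqrt(2))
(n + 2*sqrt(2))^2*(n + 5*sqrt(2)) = n^3 + 9*sqrt(2)*n^2 + 48*n + 40*sqrt(2)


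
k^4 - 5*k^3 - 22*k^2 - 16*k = k*(k - 8)*(k + 1)*(k + 2)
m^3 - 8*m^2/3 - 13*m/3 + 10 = (m - 3)*(m - 5/3)*(m + 2)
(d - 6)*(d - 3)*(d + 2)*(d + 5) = d^4 - 2*d^3 - 35*d^2 + 36*d + 180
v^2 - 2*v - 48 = (v - 8)*(v + 6)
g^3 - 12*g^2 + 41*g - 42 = (g - 7)*(g - 3)*(g - 2)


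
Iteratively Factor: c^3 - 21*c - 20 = (c + 1)*(c^2 - c - 20) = (c + 1)*(c + 4)*(c - 5)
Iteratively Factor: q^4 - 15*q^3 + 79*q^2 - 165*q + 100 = (q - 1)*(q^3 - 14*q^2 + 65*q - 100) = (q - 5)*(q - 1)*(q^2 - 9*q + 20) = (q - 5)^2*(q - 1)*(q - 4)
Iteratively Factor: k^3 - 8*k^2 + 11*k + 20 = (k - 5)*(k^2 - 3*k - 4) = (k - 5)*(k - 4)*(k + 1)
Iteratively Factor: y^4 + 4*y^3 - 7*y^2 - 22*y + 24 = (y + 4)*(y^3 - 7*y + 6) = (y - 2)*(y + 4)*(y^2 + 2*y - 3) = (y - 2)*(y - 1)*(y + 4)*(y + 3)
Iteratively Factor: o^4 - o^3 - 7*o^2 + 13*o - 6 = (o - 2)*(o^3 + o^2 - 5*o + 3) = (o - 2)*(o - 1)*(o^2 + 2*o - 3) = (o - 2)*(o - 1)^2*(o + 3)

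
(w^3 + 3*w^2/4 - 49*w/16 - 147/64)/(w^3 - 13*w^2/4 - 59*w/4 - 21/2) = (w^2 - w - 21/16)/(w^2 - 5*w - 6)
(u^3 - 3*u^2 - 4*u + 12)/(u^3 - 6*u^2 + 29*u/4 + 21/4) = 4*(u^2 - 4)/(4*u^2 - 12*u - 7)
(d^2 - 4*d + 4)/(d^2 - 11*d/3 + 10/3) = 3*(d - 2)/(3*d - 5)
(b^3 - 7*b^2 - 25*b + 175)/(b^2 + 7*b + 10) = (b^2 - 12*b + 35)/(b + 2)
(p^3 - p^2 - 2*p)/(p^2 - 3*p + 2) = p*(p + 1)/(p - 1)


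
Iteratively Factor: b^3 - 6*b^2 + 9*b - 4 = (b - 1)*(b^2 - 5*b + 4) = (b - 4)*(b - 1)*(b - 1)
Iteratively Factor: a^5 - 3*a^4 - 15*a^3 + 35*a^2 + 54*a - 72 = (a - 3)*(a^4 - 15*a^2 - 10*a + 24) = (a - 4)*(a - 3)*(a^3 + 4*a^2 + a - 6) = (a - 4)*(a - 3)*(a - 1)*(a^2 + 5*a + 6) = (a - 4)*(a - 3)*(a - 1)*(a + 2)*(a + 3)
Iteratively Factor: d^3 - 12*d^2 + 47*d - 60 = (d - 5)*(d^2 - 7*d + 12) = (d - 5)*(d - 3)*(d - 4)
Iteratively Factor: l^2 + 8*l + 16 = (l + 4)*(l + 4)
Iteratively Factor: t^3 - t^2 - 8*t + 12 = (t - 2)*(t^2 + t - 6) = (t - 2)^2*(t + 3)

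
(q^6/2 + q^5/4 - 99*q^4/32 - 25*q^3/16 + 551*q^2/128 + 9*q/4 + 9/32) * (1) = q^6/2 + q^5/4 - 99*q^4/32 - 25*q^3/16 + 551*q^2/128 + 9*q/4 + 9/32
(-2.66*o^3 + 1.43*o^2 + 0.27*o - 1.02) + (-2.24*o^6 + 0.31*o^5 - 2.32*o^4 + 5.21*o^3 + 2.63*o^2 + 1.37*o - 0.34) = -2.24*o^6 + 0.31*o^5 - 2.32*o^4 + 2.55*o^3 + 4.06*o^2 + 1.64*o - 1.36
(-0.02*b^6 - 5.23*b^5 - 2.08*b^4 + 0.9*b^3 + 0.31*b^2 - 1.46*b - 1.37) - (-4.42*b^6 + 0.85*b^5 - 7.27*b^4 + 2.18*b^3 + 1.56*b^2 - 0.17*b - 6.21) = 4.4*b^6 - 6.08*b^5 + 5.19*b^4 - 1.28*b^3 - 1.25*b^2 - 1.29*b + 4.84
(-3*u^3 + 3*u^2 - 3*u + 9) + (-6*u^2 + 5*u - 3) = -3*u^3 - 3*u^2 + 2*u + 6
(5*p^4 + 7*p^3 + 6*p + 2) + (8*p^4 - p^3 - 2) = 13*p^4 + 6*p^3 + 6*p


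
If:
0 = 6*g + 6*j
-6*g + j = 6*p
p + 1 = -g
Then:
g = 6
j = -6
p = -7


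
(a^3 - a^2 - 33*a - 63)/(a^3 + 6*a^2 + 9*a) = (a - 7)/a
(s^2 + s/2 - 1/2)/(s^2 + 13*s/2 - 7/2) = (s + 1)/(s + 7)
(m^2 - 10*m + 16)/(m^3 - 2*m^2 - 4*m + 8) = (m - 8)/(m^2 - 4)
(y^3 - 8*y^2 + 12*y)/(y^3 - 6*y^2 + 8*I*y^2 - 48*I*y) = (y - 2)/(y + 8*I)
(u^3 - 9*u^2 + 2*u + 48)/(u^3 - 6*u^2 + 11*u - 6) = (u^2 - 6*u - 16)/(u^2 - 3*u + 2)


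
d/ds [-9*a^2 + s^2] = 2*s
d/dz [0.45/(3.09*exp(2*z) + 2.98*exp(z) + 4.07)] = (-2.781*exp(z) - 1.341)*exp(z)/(3.09*exp(2*z) + 2.98*exp(z) + 4.07)^2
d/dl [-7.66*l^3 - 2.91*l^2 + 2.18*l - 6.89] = -22.98*l^2 - 5.82*l + 2.18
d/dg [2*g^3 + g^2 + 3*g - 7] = 6*g^2 + 2*g + 3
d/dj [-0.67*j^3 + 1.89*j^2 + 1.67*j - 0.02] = -2.01*j^2 + 3.78*j + 1.67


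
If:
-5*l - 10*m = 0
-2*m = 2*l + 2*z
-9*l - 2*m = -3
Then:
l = 3/8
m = -3/16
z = -3/16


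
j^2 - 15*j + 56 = (j - 8)*(j - 7)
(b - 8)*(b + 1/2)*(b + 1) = b^3 - 13*b^2/2 - 23*b/2 - 4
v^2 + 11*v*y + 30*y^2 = (v + 5*y)*(v + 6*y)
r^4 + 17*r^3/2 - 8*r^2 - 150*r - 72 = (r - 4)*(r + 1/2)*(r + 6)^2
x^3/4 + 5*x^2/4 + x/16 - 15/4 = (x/4 + 1)*(x - 3/2)*(x + 5/2)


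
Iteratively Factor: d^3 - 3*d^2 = (d)*(d^2 - 3*d) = d^2*(d - 3)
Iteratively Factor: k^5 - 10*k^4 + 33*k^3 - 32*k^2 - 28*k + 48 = (k - 2)*(k^4 - 8*k^3 + 17*k^2 + 2*k - 24) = (k - 4)*(k - 2)*(k^3 - 4*k^2 + k + 6) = (k - 4)*(k - 2)^2*(k^2 - 2*k - 3) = (k - 4)*(k - 2)^2*(k + 1)*(k - 3)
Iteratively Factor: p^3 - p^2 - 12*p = (p - 4)*(p^2 + 3*p) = p*(p - 4)*(p + 3)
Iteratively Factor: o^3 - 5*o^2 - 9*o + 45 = (o + 3)*(o^2 - 8*o + 15) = (o - 5)*(o + 3)*(o - 3)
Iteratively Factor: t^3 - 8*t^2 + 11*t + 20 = (t + 1)*(t^2 - 9*t + 20) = (t - 4)*(t + 1)*(t - 5)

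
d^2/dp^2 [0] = 0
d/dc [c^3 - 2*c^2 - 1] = c*(3*c - 4)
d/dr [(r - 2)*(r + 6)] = 2*r + 4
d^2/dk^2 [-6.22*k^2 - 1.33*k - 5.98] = -12.4400000000000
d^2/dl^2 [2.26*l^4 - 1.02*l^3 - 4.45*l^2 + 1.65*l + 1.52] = 27.12*l^2 - 6.12*l - 8.9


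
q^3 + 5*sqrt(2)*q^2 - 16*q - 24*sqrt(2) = (q - 2*sqrt(2))*(q + sqrt(2))*(q + 6*sqrt(2))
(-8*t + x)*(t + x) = -8*t^2 - 7*t*x + x^2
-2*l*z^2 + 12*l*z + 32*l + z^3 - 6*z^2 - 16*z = (-2*l + z)*(z - 8)*(z + 2)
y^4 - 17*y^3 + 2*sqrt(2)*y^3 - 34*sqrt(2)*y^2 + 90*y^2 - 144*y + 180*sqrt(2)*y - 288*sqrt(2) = (y - 8)*(y - 6)*(y - 3)*(y + 2*sqrt(2))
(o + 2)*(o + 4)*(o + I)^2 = o^4 + 6*o^3 + 2*I*o^3 + 7*o^2 + 12*I*o^2 - 6*o + 16*I*o - 8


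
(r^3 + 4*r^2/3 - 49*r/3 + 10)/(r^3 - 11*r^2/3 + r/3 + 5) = (3*r^2 + 13*r - 10)/(3*r^2 - 2*r - 5)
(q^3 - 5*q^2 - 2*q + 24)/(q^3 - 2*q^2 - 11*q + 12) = (q^2 - q - 6)/(q^2 + 2*q - 3)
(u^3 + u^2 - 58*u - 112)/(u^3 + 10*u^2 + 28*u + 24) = (u^2 - u - 56)/(u^2 + 8*u + 12)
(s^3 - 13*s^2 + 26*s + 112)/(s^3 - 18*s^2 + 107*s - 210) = (s^2 - 6*s - 16)/(s^2 - 11*s + 30)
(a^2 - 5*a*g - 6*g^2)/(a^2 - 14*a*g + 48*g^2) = (a + g)/(a - 8*g)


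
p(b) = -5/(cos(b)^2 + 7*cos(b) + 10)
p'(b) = -5*(2*sin(b)*cos(b) + 7*sin(b))/(cos(b)^2 + 7*cos(b) + 10)^2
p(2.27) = -0.85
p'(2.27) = -0.63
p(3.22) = -1.25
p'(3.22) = 0.12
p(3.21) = -1.25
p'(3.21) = 0.11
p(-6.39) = -0.28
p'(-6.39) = 0.01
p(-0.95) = -0.35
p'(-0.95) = 0.16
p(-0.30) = -0.28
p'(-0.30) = 0.04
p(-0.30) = -0.28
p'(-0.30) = 0.04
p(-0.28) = -0.28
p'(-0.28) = 0.04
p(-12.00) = -0.30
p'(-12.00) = -0.08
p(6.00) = -0.28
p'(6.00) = 0.04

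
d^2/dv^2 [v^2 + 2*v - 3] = 2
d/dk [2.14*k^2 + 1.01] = 4.28*k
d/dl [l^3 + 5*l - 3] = 3*l^2 + 5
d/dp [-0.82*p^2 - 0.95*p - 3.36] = -1.64*p - 0.95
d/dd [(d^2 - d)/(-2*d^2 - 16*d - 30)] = 3*(-3*d^2 - 10*d + 5)/(2*(d^4 + 16*d^3 + 94*d^2 + 240*d + 225))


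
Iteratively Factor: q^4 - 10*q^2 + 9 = (q - 3)*(q^3 + 3*q^2 - q - 3) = (q - 3)*(q - 1)*(q^2 + 4*q + 3) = (q - 3)*(q - 1)*(q + 1)*(q + 3)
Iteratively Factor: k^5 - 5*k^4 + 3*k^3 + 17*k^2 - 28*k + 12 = (k - 2)*(k^4 - 3*k^3 - 3*k^2 + 11*k - 6) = (k - 2)*(k - 1)*(k^3 - 2*k^2 - 5*k + 6) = (k - 2)*(k - 1)^2*(k^2 - k - 6) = (k - 2)*(k - 1)^2*(k + 2)*(k - 3)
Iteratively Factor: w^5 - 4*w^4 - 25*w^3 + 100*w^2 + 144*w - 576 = (w - 4)*(w^4 - 25*w^2 + 144) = (w - 4)*(w - 3)*(w^3 + 3*w^2 - 16*w - 48) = (w - 4)^2*(w - 3)*(w^2 + 7*w + 12) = (w - 4)^2*(w - 3)*(w + 4)*(w + 3)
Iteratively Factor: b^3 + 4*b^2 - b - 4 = (b - 1)*(b^2 + 5*b + 4) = (b - 1)*(b + 4)*(b + 1)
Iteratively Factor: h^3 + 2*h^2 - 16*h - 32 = (h - 4)*(h^2 + 6*h + 8) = (h - 4)*(h + 4)*(h + 2)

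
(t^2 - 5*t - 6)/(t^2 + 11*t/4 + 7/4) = 4*(t - 6)/(4*t + 7)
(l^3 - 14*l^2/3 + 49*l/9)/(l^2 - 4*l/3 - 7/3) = l*(3*l - 7)/(3*(l + 1))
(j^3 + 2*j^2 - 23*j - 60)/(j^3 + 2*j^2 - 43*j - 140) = (j^2 - 2*j - 15)/(j^2 - 2*j - 35)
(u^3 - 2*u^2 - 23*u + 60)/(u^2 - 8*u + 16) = (u^2 + 2*u - 15)/(u - 4)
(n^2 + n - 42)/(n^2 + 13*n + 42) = (n - 6)/(n + 6)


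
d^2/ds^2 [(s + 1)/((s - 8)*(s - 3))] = 2*(s^3 + 3*s^2 - 105*s + 361)/(s^6 - 33*s^5 + 435*s^4 - 2915*s^3 + 10440*s^2 - 19008*s + 13824)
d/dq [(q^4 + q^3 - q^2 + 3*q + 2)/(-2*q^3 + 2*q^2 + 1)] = (-2*q^6 + 4*q^5 + 16*q^3 + 9*q^2 - 10*q + 3)/(4*q^6 - 8*q^5 + 4*q^4 - 4*q^3 + 4*q^2 + 1)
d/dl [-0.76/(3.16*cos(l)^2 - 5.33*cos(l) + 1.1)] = (4.0508 - 4.8032*cos(l))*sin(l)/(3.16*cos(l)^2 - 5.33*cos(l) + 1.1)^2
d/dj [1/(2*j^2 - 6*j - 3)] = 2*(3 - 2*j)/(-2*j^2 + 6*j + 3)^2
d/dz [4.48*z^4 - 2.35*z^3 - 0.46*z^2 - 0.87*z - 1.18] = 17.92*z^3 - 7.05*z^2 - 0.92*z - 0.87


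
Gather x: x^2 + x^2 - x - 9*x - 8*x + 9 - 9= 2*x^2 - 18*x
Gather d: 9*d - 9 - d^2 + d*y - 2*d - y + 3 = -d^2 + d*(y + 7) - y - 6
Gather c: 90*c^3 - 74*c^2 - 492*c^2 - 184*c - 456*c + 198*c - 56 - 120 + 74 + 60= 90*c^3 - 566*c^2 - 442*c - 42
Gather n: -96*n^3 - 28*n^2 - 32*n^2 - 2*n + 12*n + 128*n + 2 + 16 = -96*n^3 - 60*n^2 + 138*n + 18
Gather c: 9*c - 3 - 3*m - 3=9*c - 3*m - 6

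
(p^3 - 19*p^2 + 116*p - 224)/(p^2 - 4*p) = p - 15 + 56/p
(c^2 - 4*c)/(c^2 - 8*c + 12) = c*(c - 4)/(c^2 - 8*c + 12)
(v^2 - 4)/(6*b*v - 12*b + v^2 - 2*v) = (v + 2)/(6*b + v)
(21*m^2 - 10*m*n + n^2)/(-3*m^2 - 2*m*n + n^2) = (-7*m + n)/(m + n)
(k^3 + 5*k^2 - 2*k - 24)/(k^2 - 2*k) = k + 7 + 12/k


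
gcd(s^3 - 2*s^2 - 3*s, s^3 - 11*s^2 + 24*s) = s^2 - 3*s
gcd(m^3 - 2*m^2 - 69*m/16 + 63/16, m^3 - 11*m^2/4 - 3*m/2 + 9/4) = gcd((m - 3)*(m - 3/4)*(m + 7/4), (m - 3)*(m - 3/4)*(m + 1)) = m^2 - 15*m/4 + 9/4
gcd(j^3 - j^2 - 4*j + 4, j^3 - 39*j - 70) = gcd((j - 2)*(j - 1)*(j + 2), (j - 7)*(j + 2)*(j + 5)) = j + 2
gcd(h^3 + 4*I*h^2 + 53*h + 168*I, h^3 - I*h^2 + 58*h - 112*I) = h^2 + I*h + 56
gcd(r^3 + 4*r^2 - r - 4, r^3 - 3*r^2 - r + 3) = r^2 - 1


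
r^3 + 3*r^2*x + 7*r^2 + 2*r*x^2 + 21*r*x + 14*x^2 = (r + 7)*(r + x)*(r + 2*x)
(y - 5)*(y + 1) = y^2 - 4*y - 5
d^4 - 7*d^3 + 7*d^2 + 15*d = d*(d - 5)*(d - 3)*(d + 1)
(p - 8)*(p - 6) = p^2 - 14*p + 48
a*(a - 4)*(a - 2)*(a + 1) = a^4 - 5*a^3 + 2*a^2 + 8*a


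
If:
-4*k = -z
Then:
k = z/4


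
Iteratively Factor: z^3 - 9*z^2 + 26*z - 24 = (z - 4)*(z^2 - 5*z + 6) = (z - 4)*(z - 2)*(z - 3)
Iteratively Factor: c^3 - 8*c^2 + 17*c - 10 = (c - 5)*(c^2 - 3*c + 2) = (c - 5)*(c - 1)*(c - 2)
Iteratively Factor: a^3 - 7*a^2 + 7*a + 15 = (a - 5)*(a^2 - 2*a - 3) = (a - 5)*(a - 3)*(a + 1)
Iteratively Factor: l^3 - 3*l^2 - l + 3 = (l - 3)*(l^2 - 1) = (l - 3)*(l - 1)*(l + 1)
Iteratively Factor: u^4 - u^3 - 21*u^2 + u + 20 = (u + 1)*(u^3 - 2*u^2 - 19*u + 20) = (u + 1)*(u + 4)*(u^2 - 6*u + 5) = (u - 5)*(u + 1)*(u + 4)*(u - 1)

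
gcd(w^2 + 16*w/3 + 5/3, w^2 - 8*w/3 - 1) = w + 1/3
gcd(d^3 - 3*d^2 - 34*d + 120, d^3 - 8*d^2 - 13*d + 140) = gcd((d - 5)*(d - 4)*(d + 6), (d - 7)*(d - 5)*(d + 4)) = d - 5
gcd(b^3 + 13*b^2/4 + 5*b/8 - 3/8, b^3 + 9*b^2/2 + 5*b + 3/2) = b^2 + 7*b/2 + 3/2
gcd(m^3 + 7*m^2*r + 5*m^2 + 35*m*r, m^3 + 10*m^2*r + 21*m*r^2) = m^2 + 7*m*r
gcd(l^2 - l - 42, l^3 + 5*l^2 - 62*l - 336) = l + 6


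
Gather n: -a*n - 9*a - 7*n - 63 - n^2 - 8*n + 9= -9*a - n^2 + n*(-a - 15) - 54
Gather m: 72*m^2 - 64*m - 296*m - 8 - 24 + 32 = 72*m^2 - 360*m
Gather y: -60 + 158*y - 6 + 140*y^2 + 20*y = 140*y^2 + 178*y - 66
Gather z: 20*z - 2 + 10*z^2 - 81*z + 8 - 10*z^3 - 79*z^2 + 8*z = -10*z^3 - 69*z^2 - 53*z + 6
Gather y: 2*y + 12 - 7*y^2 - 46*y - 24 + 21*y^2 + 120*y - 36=14*y^2 + 76*y - 48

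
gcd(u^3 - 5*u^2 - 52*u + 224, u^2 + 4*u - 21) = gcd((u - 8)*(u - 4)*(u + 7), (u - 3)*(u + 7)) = u + 7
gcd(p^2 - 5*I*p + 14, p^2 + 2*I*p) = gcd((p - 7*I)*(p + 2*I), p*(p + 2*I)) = p + 2*I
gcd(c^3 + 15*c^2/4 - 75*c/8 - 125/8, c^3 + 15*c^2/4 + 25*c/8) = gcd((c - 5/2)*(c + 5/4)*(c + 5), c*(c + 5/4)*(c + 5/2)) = c + 5/4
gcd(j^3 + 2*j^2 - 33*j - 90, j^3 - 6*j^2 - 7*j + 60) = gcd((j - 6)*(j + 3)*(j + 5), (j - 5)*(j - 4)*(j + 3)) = j + 3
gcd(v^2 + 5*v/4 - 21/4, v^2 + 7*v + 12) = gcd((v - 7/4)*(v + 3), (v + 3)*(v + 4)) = v + 3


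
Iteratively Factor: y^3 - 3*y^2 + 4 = (y - 2)*(y^2 - y - 2) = (y - 2)^2*(y + 1)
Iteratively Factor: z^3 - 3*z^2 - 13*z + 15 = (z + 3)*(z^2 - 6*z + 5) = (z - 5)*(z + 3)*(z - 1)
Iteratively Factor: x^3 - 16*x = (x + 4)*(x^2 - 4*x) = x*(x + 4)*(x - 4)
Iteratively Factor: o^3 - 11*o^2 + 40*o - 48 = (o - 4)*(o^2 - 7*o + 12) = (o - 4)^2*(o - 3)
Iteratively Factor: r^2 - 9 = (r - 3)*(r + 3)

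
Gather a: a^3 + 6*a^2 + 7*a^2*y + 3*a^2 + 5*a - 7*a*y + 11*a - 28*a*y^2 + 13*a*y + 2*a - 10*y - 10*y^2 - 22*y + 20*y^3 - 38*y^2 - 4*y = a^3 + a^2*(7*y + 9) + a*(-28*y^2 + 6*y + 18) + 20*y^3 - 48*y^2 - 36*y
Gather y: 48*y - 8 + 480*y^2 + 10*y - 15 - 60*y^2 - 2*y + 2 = 420*y^2 + 56*y - 21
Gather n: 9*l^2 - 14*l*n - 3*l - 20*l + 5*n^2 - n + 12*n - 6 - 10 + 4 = 9*l^2 - 23*l + 5*n^2 + n*(11 - 14*l) - 12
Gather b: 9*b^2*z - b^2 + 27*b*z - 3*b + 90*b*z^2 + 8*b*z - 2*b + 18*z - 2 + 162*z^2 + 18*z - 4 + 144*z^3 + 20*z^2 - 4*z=b^2*(9*z - 1) + b*(90*z^2 + 35*z - 5) + 144*z^3 + 182*z^2 + 32*z - 6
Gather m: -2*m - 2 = -2*m - 2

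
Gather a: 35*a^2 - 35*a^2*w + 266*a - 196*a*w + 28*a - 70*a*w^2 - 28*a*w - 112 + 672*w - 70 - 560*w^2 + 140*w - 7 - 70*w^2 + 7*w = a^2*(35 - 35*w) + a*(-70*w^2 - 224*w + 294) - 630*w^2 + 819*w - 189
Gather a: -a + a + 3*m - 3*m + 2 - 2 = 0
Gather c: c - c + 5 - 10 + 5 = 0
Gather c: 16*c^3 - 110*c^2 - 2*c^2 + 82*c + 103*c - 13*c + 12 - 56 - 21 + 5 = 16*c^3 - 112*c^2 + 172*c - 60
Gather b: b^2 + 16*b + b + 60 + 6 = b^2 + 17*b + 66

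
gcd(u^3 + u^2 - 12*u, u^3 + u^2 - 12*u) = u^3 + u^2 - 12*u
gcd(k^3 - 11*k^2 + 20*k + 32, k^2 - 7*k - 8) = k^2 - 7*k - 8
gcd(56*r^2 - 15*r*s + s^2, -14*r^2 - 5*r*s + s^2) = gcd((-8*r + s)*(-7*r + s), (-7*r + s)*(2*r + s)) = 7*r - s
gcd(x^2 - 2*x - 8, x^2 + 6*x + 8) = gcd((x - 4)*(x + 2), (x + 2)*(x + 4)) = x + 2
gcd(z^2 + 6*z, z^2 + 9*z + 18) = z + 6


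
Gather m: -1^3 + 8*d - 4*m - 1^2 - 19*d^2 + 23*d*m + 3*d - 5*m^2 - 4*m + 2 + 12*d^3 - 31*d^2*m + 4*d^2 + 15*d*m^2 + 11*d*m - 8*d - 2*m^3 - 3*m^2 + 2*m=12*d^3 - 15*d^2 + 3*d - 2*m^3 + m^2*(15*d - 8) + m*(-31*d^2 + 34*d - 6)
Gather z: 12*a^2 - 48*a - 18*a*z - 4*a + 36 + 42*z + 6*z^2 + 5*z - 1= 12*a^2 - 52*a + 6*z^2 + z*(47 - 18*a) + 35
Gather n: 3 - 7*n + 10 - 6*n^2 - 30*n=-6*n^2 - 37*n + 13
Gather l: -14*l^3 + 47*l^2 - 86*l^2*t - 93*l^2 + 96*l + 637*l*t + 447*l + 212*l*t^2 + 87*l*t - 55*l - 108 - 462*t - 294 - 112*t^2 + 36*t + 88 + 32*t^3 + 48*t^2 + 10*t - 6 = -14*l^3 + l^2*(-86*t - 46) + l*(212*t^2 + 724*t + 488) + 32*t^3 - 64*t^2 - 416*t - 320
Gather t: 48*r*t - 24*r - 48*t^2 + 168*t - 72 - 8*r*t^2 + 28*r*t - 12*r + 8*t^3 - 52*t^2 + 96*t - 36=-36*r + 8*t^3 + t^2*(-8*r - 100) + t*(76*r + 264) - 108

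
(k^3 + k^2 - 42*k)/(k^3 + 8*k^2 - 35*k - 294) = k/(k + 7)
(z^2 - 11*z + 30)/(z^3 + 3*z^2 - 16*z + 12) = (z^2 - 11*z + 30)/(z^3 + 3*z^2 - 16*z + 12)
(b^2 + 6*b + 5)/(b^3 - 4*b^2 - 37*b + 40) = (b + 1)/(b^2 - 9*b + 8)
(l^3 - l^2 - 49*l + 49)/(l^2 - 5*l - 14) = (l^2 + 6*l - 7)/(l + 2)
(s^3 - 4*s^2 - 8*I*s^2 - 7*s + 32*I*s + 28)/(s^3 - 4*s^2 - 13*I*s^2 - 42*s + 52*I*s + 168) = (s - I)/(s - 6*I)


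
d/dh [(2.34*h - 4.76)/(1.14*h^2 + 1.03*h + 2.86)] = (-2.6676*h^2 + 10.8528*h + 11.5952)/(1.2996*h^4 + 2.3484*h^3 + 7.5817*h^2 + 5.8916*h + 8.1796)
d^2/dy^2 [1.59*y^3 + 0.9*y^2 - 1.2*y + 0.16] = 9.54*y + 1.8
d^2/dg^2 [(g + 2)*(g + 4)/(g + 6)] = 16/(g^3 + 18*g^2 + 108*g + 216)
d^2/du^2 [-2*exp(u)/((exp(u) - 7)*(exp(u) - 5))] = 2*(-exp(4*u) - 12*exp(3*u) + 210*exp(2*u) - 420*exp(u) - 1225)*exp(u)/(exp(6*u) - 36*exp(5*u) + 537*exp(4*u) - 4248*exp(3*u) + 18795*exp(2*u) - 44100*exp(u) + 42875)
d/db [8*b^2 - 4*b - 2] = 16*b - 4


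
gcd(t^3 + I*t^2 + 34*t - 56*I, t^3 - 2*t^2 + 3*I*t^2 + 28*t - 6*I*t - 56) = t^2 + 3*I*t + 28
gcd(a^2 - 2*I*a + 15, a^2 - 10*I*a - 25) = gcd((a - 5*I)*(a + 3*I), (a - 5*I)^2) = a - 5*I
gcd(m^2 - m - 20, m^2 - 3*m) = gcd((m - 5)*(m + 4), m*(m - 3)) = 1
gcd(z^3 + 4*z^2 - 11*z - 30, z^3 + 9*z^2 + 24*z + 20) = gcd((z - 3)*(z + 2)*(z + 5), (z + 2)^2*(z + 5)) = z^2 + 7*z + 10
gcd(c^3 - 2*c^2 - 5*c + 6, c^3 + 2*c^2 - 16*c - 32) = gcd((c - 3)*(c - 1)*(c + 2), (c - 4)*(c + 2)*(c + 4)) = c + 2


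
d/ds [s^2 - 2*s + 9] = 2*s - 2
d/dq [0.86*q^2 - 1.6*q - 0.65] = 1.72*q - 1.6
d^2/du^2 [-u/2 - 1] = 0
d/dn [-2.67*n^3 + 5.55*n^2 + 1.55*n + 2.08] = -8.01*n^2 + 11.1*n + 1.55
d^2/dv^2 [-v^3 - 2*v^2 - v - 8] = -6*v - 4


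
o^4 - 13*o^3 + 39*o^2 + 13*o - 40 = (o - 8)*(o - 5)*(o - 1)*(o + 1)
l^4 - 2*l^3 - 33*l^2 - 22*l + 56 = (l - 7)*(l - 1)*(l + 2)*(l + 4)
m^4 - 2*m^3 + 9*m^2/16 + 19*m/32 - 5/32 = (m - 5/4)*(m - 1)*(m - 1/4)*(m + 1/2)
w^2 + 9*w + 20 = (w + 4)*(w + 5)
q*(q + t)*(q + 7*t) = q^3 + 8*q^2*t + 7*q*t^2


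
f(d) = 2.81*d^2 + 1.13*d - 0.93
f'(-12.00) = -66.31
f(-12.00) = 390.15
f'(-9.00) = -49.45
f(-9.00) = 216.51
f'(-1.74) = -8.65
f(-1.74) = 5.61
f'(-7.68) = -42.03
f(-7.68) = 156.13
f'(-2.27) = -11.63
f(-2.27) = 10.98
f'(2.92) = 17.54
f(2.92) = 26.33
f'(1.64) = 10.35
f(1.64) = 8.48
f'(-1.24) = -5.84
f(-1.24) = 1.99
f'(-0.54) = -1.90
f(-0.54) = -0.72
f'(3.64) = 21.59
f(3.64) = 40.41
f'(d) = 5.62*d + 1.13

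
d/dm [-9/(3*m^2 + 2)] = 54*m/(3*m^2 + 2)^2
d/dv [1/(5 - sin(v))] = cos(v)/(sin(v) - 5)^2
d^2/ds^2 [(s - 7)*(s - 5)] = 2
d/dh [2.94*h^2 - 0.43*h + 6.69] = 5.88*h - 0.43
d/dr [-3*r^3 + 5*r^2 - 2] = r*(10 - 9*r)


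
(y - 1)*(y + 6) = y^2 + 5*y - 6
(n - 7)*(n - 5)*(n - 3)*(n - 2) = n^4 - 17*n^3 + 101*n^2 - 247*n + 210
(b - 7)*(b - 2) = b^2 - 9*b + 14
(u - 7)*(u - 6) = u^2 - 13*u + 42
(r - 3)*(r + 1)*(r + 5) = r^3 + 3*r^2 - 13*r - 15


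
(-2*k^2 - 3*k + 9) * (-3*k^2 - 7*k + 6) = 6*k^4 + 23*k^3 - 18*k^2 - 81*k + 54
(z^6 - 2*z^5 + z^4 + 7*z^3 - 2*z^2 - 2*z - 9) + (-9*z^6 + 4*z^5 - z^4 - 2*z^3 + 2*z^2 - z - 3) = -8*z^6 + 2*z^5 + 5*z^3 - 3*z - 12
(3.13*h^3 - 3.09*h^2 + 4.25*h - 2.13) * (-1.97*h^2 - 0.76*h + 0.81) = -6.1661*h^5 + 3.7085*h^4 - 3.4888*h^3 - 1.5368*h^2 + 5.0613*h - 1.7253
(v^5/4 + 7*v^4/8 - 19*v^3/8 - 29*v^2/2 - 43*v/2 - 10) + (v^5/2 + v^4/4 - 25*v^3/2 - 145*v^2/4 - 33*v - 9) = 3*v^5/4 + 9*v^4/8 - 119*v^3/8 - 203*v^2/4 - 109*v/2 - 19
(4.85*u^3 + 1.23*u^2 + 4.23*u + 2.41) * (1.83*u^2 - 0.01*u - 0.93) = 8.8755*u^5 + 2.2024*u^4 + 3.2181*u^3 + 3.2241*u^2 - 3.958*u - 2.2413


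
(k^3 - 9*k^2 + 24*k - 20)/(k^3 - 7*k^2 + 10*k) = (k - 2)/k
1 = 1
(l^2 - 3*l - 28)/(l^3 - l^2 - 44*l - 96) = (l - 7)/(l^2 - 5*l - 24)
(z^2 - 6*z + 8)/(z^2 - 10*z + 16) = (z - 4)/(z - 8)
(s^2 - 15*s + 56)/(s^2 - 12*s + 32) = (s - 7)/(s - 4)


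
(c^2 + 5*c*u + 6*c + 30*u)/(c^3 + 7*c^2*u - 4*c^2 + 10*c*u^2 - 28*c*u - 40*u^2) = (c + 6)/(c^2 + 2*c*u - 4*c - 8*u)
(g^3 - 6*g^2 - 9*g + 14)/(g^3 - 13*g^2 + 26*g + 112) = (g - 1)/(g - 8)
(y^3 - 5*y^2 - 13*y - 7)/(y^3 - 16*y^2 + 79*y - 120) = (y^3 - 5*y^2 - 13*y - 7)/(y^3 - 16*y^2 + 79*y - 120)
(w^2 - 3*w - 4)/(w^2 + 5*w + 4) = (w - 4)/(w + 4)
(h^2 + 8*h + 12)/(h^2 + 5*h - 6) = (h + 2)/(h - 1)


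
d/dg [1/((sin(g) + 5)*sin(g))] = -(2*sin(g) + 5)*cos(g)/((sin(g) + 5)^2*sin(g)^2)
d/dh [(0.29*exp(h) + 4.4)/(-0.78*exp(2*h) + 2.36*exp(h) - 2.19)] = (0.2262*exp(2*h) + 6.864*exp(h) - 11.0191)*exp(h)/(0.6084*exp(4*h) - 3.6816*exp(3*h) + 8.986*exp(2*h) - 10.3368*exp(h) + 4.7961)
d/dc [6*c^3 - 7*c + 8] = 18*c^2 - 7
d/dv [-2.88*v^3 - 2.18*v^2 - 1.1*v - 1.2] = -8.64*v^2 - 4.36*v - 1.1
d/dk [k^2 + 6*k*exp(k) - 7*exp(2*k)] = 6*k*exp(k) + 2*k - 14*exp(2*k) + 6*exp(k)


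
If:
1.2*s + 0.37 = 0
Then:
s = -0.31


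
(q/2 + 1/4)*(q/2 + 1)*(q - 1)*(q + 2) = q^4/4 + 7*q^3/8 + 3*q^2/8 - q - 1/2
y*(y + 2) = y^2 + 2*y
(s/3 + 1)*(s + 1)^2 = s^3/3 + 5*s^2/3 + 7*s/3 + 1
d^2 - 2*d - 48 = (d - 8)*(d + 6)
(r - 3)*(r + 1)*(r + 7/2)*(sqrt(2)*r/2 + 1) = sqrt(2)*r^4/2 + r^3 + 3*sqrt(2)*r^3/4 - 5*sqrt(2)*r^2 + 3*r^2/2 - 10*r - 21*sqrt(2)*r/4 - 21/2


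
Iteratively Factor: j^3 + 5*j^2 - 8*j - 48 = (j - 3)*(j^2 + 8*j + 16) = (j - 3)*(j + 4)*(j + 4)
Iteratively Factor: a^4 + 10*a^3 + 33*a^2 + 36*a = (a + 3)*(a^3 + 7*a^2 + 12*a) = (a + 3)^2*(a^2 + 4*a) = (a + 3)^2*(a + 4)*(a)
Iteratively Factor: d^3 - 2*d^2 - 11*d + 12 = (d + 3)*(d^2 - 5*d + 4) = (d - 4)*(d + 3)*(d - 1)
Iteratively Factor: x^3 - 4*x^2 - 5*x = (x + 1)*(x^2 - 5*x) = x*(x + 1)*(x - 5)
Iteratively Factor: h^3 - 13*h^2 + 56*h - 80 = (h - 4)*(h^2 - 9*h + 20) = (h - 4)^2*(h - 5)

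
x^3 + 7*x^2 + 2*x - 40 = (x - 2)*(x + 4)*(x + 5)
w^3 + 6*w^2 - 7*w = w*(w - 1)*(w + 7)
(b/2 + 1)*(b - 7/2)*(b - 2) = b^3/2 - 7*b^2/4 - 2*b + 7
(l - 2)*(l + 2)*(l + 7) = l^3 + 7*l^2 - 4*l - 28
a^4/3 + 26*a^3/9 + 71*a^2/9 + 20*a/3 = a*(a/3 + 1)*(a + 5/3)*(a + 4)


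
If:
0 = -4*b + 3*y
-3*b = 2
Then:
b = -2/3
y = -8/9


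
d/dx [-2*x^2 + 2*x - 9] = 2 - 4*x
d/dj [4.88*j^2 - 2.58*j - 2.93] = 9.76*j - 2.58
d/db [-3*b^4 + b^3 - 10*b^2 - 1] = b*(-12*b^2 + 3*b - 20)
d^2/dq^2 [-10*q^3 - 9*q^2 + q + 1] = -60*q - 18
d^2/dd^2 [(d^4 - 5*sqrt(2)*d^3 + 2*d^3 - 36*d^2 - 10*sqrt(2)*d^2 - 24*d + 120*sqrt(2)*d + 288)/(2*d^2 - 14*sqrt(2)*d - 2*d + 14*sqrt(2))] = (d^6 - 21*sqrt(2)*d^5 - 3*d^5 + 63*sqrt(2)*d^4 + 297*d^4 - 679*sqrt(2)*d^3 - 856*d^3 + 1494*d^2 + 2184*sqrt(2)*d^2 - 7014*sqrt(2)*d - 5316*d + 12628*sqrt(2) + 24312)/(d^6 - 21*sqrt(2)*d^5 - 3*d^5 + 63*sqrt(2)*d^4 + 297*d^4 - 749*sqrt(2)*d^3 - 883*d^3 + 882*d^2 + 2079*sqrt(2)*d^2 - 2058*sqrt(2)*d - 294*d + 686*sqrt(2))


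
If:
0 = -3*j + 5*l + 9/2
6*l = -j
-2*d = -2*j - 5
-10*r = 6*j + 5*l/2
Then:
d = 169/46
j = 27/23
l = -9/46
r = -603/920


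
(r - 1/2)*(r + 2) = r^2 + 3*r/2 - 1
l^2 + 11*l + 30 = (l + 5)*(l + 6)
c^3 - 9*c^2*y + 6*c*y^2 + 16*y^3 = (c - 8*y)*(c - 2*y)*(c + y)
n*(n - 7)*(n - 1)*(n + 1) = n^4 - 7*n^3 - n^2 + 7*n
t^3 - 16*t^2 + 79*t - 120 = (t - 8)*(t - 5)*(t - 3)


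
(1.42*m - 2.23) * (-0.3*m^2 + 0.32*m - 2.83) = -0.426*m^3 + 1.1234*m^2 - 4.7322*m + 6.3109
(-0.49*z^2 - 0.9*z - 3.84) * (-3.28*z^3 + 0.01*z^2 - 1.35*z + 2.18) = 1.6072*z^5 + 2.9471*z^4 + 13.2477*z^3 + 0.1084*z^2 + 3.222*z - 8.3712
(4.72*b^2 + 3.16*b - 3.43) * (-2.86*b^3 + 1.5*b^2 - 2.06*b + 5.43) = -13.4992*b^5 - 1.9576*b^4 + 4.8266*b^3 + 13.975*b^2 + 24.2246*b - 18.6249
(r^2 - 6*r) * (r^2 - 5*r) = r^4 - 11*r^3 + 30*r^2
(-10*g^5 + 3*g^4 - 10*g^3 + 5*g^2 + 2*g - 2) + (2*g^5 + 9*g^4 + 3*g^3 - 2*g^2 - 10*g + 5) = -8*g^5 + 12*g^4 - 7*g^3 + 3*g^2 - 8*g + 3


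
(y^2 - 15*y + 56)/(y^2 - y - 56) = (y - 7)/(y + 7)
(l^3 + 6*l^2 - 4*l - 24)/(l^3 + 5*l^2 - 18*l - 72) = (l^2 - 4)/(l^2 - l - 12)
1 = 1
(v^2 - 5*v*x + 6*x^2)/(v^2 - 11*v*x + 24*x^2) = (-v + 2*x)/(-v + 8*x)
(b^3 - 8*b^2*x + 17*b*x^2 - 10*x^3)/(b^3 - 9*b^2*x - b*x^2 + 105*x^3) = (-b^2 + 3*b*x - 2*x^2)/(-b^2 + 4*b*x + 21*x^2)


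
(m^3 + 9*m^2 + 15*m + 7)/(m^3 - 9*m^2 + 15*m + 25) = (m^2 + 8*m + 7)/(m^2 - 10*m + 25)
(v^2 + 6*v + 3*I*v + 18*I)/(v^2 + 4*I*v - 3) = (v + 6)/(v + I)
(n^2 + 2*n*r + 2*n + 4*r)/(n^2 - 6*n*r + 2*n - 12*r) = (-n - 2*r)/(-n + 6*r)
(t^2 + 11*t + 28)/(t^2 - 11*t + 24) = (t^2 + 11*t + 28)/(t^2 - 11*t + 24)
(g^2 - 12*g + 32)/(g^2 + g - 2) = (g^2 - 12*g + 32)/(g^2 + g - 2)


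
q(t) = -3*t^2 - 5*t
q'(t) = -6*t - 5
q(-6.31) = -87.90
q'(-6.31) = 32.86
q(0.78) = -5.73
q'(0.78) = -9.68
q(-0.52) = 1.79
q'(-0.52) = -1.88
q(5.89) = -133.53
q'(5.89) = -40.34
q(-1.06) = 1.93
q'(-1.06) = 1.36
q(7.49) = -205.75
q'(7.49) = -49.94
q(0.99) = -7.89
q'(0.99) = -10.94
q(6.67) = -166.82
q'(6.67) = -45.02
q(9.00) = -288.00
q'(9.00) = -59.00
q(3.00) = -42.00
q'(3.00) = -23.00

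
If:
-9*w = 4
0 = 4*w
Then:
No Solution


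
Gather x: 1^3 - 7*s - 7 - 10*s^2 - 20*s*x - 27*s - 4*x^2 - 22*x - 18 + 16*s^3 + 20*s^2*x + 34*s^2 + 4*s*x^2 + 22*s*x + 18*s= 16*s^3 + 24*s^2 - 16*s + x^2*(4*s - 4) + x*(20*s^2 + 2*s - 22) - 24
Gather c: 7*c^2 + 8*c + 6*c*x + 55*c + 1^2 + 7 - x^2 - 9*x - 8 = 7*c^2 + c*(6*x + 63) - x^2 - 9*x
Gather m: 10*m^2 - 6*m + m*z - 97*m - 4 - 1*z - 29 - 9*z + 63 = 10*m^2 + m*(z - 103) - 10*z + 30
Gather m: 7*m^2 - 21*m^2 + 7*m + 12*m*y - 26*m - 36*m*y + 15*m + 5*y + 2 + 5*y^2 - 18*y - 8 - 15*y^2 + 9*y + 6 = -14*m^2 + m*(-24*y - 4) - 10*y^2 - 4*y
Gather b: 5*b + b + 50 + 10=6*b + 60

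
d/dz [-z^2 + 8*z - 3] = 8 - 2*z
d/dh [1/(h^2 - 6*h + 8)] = 2*(3 - h)/(h^2 - 6*h + 8)^2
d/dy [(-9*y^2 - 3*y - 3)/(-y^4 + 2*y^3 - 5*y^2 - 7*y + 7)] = 3*(-6*y^5 + 3*y^4 + 22*y^2 - 52*y - 14)/(y^8 - 4*y^7 + 14*y^6 - 6*y^5 - 17*y^4 + 98*y^3 - 21*y^2 - 98*y + 49)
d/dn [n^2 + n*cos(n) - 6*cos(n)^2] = -n*sin(n) + 2*n + 6*sin(2*n) + cos(n)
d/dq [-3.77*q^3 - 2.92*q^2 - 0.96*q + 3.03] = -11.31*q^2 - 5.84*q - 0.96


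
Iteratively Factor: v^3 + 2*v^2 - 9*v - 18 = (v + 2)*(v^2 - 9) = (v - 3)*(v + 2)*(v + 3)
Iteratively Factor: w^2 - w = (w - 1)*(w)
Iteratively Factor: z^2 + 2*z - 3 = (z + 3)*(z - 1)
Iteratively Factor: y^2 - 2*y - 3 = (y - 3)*(y + 1)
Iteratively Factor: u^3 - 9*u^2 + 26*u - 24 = (u - 2)*(u^2 - 7*u + 12) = (u - 3)*(u - 2)*(u - 4)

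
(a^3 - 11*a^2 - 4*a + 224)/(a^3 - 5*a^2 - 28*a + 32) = (a - 7)/(a - 1)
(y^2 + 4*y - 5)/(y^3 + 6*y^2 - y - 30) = (y - 1)/(y^2 + y - 6)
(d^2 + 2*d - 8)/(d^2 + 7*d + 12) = (d - 2)/(d + 3)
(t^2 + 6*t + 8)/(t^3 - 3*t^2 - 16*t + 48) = (t + 2)/(t^2 - 7*t + 12)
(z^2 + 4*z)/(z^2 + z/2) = 2*(z + 4)/(2*z + 1)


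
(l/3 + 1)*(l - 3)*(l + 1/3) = l^3/3 + l^2/9 - 3*l - 1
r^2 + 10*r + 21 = (r + 3)*(r + 7)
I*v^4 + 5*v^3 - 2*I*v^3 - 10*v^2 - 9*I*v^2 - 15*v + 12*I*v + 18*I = (v - 3)*(v - 3*I)*(v - 2*I)*(I*v + I)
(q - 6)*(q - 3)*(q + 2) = q^3 - 7*q^2 + 36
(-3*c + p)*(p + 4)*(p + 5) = -3*c*p^2 - 27*c*p - 60*c + p^3 + 9*p^2 + 20*p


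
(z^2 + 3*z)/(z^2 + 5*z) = (z + 3)/(z + 5)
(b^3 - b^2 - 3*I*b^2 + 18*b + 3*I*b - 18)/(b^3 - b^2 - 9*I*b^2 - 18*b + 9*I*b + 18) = (b + 3*I)/(b - 3*I)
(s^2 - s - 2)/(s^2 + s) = (s - 2)/s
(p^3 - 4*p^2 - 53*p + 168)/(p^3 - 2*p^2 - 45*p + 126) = (p - 8)/(p - 6)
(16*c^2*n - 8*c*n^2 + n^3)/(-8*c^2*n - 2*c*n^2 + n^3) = (-4*c + n)/(2*c + n)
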